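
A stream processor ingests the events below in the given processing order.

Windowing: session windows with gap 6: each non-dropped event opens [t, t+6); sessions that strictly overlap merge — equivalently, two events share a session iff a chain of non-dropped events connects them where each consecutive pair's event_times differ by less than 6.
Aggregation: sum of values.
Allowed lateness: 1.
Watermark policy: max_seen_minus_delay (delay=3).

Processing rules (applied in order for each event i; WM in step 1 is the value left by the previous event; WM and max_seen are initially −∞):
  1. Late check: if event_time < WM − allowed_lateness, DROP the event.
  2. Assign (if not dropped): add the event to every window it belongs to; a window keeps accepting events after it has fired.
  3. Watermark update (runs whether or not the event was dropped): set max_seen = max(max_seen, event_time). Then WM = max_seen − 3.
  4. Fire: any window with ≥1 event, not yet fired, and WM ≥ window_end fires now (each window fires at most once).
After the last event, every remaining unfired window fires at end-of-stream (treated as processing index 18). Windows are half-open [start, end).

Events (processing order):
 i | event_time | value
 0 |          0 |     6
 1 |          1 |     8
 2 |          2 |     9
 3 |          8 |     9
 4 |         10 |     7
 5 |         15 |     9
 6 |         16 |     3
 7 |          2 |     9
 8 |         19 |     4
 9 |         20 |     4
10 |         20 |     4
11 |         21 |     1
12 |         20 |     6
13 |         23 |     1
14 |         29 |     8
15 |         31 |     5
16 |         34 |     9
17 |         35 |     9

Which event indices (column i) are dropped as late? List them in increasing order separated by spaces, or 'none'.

7

i=0 t=0 v=6: → [0,6); WM=-3
i=1 t=1 v=8: → [0,7); WM=-2
i=2 t=2 v=9: → [0,8); WM=-1
i=3 t=8 v=9: → [8,14); WM=5
i=4 t=10 v=7: → [8,16); WM=7
i=5 t=15 v=9: → [8,21); WM=12
i=6 t=16 v=3: → [8,22); WM=13
i=7 t=2 v=9: DROP (t<13-1); WM=13
i=8 t=19 v=4: → [8,25); WM=16
i=9 t=20 v=4: → [8,26); WM=17
i=10 t=20 v=4: → [8,26); WM=17
i=11 t=21 v=1: → [8,27); WM=18
i=12 t=20 v=6: → [8,27); WM=18
i=13 t=23 v=1: → [8,29); WM=20
i=14 t=29 v=8: → [29,35); WM=26
i=15 t=31 v=5: → [29,37); WM=28
i=16 t=34 v=9: → [29,40); WM=31
i=17 t=35 v=9: → [29,41); WM=32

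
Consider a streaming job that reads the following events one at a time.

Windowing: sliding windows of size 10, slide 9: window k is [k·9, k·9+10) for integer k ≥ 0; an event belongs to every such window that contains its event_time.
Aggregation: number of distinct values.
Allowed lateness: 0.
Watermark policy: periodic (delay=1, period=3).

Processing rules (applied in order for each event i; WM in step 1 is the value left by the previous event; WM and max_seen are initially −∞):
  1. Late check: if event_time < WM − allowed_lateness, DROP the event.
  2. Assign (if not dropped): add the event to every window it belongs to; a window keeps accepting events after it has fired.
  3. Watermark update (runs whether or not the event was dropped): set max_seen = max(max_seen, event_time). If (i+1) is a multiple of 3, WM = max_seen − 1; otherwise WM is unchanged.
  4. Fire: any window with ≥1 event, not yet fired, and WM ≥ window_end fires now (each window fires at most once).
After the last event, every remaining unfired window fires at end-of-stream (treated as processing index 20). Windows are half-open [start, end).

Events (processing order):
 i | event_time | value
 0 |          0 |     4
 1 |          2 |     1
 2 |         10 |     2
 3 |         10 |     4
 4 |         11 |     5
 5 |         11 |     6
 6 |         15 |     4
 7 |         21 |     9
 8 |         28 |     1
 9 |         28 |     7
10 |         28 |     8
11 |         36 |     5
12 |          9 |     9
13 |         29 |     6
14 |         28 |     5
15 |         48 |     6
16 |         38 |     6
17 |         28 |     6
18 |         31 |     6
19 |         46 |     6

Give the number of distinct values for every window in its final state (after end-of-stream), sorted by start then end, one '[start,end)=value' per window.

i=0 t=0 v=4: → [0,10); WM=−∞
i=1 t=2 v=1: → [0,10); WM=−∞
i=2 t=10 v=2: → [9,19); WM=9
i=3 t=10 v=4: → [9,19); WM=9
i=4 t=11 v=5: → [9,19); WM=9
i=5 t=11 v=6: → [9,19); WM=10; [0,10) fires=2
i=6 t=15 v=4: → [9,19); WM=10
i=7 t=21 v=9: → [18,28); WM=10
i=8 t=28 v=1: → [27,37); WM=27; [9,19) fires=4
i=9 t=28 v=7: → [27,37); WM=27
i=10 t=28 v=8: → [27,37); WM=27
i=11 t=36 v=5: → [36,46),[27,37); WM=35; [18,28) fires=1
i=12 t=9 v=9: DROP (t<35-0); WM=35
i=13 t=29 v=6: DROP (t<35-0); WM=35
i=14 t=28 v=5: DROP (t<35-0); WM=35
i=15 t=48 v=6: → [45,55); WM=35
i=16 t=38 v=6: → [36,46); WM=35
i=17 t=28 v=6: DROP (t<35-0); WM=47; [27,37) fires=4 [36,46) fires=2
i=18 t=31 v=6: DROP (t<47-0); WM=47
i=19 t=46 v=6: DROP (t<47-0); WM=47

[0,10)=2 [9,19)=4 [18,28)=1 [27,37)=4 [36,46)=2 [45,55)=1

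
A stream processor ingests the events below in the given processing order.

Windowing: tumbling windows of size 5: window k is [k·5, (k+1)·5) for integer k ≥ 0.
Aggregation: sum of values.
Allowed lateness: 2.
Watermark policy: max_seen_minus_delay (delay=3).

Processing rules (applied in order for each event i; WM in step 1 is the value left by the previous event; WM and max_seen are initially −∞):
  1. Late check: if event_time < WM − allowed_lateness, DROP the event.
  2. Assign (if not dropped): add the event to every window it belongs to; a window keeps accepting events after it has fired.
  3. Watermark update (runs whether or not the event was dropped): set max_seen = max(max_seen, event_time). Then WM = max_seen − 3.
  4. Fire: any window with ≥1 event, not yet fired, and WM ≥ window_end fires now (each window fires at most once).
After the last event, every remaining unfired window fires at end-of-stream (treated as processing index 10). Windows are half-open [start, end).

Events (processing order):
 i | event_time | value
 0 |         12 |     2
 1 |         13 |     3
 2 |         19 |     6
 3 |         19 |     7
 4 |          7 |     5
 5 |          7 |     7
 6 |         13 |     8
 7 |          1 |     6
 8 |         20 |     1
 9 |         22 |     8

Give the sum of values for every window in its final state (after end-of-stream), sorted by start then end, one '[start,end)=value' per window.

[10,15)=5 [15,20)=13 [20,25)=9

i=0 t=12 v=2: → [10,15); WM=9
i=1 t=13 v=3: → [10,15); WM=10
i=2 t=19 v=6: → [15,20); WM=16; [10,15) fires=5
i=3 t=19 v=7: → [15,20); WM=16
i=4 t=7 v=5: DROP (t<16-2); WM=16
i=5 t=7 v=7: DROP (t<16-2); WM=16
i=6 t=13 v=8: DROP (t<16-2); WM=16
i=7 t=1 v=6: DROP (t<16-2); WM=16
i=8 t=20 v=1: → [20,25); WM=17
i=9 t=22 v=8: → [20,25); WM=19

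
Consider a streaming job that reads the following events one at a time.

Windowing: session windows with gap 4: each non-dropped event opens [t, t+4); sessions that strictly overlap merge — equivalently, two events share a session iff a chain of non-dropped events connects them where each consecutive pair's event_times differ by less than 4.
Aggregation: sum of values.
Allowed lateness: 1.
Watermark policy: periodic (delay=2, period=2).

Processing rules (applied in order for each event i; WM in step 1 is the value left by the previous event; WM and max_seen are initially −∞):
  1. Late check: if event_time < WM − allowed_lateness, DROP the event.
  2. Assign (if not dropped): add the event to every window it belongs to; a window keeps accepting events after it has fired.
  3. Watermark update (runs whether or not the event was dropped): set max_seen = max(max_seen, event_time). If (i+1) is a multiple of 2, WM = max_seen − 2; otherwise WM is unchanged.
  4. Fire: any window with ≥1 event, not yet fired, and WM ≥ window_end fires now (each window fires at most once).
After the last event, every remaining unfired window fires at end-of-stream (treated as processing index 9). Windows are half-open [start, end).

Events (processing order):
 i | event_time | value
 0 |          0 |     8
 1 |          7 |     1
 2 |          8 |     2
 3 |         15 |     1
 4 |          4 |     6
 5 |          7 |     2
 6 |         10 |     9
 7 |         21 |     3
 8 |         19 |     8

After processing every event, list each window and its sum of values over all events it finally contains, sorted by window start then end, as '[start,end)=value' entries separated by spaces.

i=0 t=0 v=8: → [0,4); WM=−∞
i=1 t=7 v=1: → [7,11); WM=5
i=2 t=8 v=2: → [7,12); WM=5
i=3 t=15 v=1: → [15,19); WM=13
i=4 t=4 v=6: DROP (t<13-1); WM=13
i=5 t=7 v=2: DROP (t<13-1); WM=13
i=6 t=10 v=9: DROP (t<13-1); WM=13
i=7 t=21 v=3: → [21,25); WM=19
i=8 t=19 v=8: → [19,25); WM=19

[0,4)=8 [7,12)=3 [15,19)=1 [19,25)=11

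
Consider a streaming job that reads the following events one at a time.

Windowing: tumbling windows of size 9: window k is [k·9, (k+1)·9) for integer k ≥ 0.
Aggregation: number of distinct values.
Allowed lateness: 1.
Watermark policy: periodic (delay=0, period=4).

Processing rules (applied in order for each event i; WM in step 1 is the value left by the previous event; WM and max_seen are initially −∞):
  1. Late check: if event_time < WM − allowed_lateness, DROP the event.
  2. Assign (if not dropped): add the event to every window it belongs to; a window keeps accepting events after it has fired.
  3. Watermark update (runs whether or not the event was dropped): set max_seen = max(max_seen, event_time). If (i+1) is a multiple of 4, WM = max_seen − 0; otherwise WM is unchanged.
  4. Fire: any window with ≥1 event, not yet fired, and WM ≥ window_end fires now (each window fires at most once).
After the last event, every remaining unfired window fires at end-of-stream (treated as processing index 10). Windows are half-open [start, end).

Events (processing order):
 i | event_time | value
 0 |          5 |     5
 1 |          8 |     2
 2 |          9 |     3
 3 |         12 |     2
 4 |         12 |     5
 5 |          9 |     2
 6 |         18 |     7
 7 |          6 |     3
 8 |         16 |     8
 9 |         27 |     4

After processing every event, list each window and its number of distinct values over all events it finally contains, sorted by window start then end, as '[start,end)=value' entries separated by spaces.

i=0 t=5 v=5: → [0,9); WM=−∞
i=1 t=8 v=2: → [0,9); WM=−∞
i=2 t=9 v=3: → [9,18); WM=−∞
i=3 t=12 v=2: → [9,18); WM=12; [0,9) fires=2
i=4 t=12 v=5: → [9,18); WM=12
i=5 t=9 v=2: DROP (t<12-1); WM=12
i=6 t=18 v=7: → [18,27); WM=12
i=7 t=6 v=3: DROP (t<12-1); WM=18; [9,18) fires=3
i=8 t=16 v=8: DROP (t<18-1); WM=18
i=9 t=27 v=4: → [27,36); WM=18

[0,9)=2 [9,18)=3 [18,27)=1 [27,36)=1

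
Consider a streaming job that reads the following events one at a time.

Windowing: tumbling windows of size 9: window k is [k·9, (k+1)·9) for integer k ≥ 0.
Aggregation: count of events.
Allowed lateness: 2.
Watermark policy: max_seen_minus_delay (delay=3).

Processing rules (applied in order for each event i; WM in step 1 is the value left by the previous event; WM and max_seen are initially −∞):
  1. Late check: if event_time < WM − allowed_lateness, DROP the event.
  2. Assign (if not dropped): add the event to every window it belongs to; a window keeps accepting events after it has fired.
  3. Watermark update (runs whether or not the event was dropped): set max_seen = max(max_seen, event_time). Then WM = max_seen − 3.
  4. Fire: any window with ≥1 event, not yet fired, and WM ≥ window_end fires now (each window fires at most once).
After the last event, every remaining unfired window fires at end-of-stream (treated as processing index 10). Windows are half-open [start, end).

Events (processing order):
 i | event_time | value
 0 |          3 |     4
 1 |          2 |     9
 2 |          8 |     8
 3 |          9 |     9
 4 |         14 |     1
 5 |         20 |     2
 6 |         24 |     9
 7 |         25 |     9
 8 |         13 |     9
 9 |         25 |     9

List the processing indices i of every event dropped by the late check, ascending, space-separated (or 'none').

8

i=0 t=3 v=4: → [0,9); WM=0
i=1 t=2 v=9: → [0,9); WM=0
i=2 t=8 v=8: → [0,9); WM=5
i=3 t=9 v=9: → [9,18); WM=6
i=4 t=14 v=1: → [9,18); WM=11; [0,9) fires=3
i=5 t=20 v=2: → [18,27); WM=17
i=6 t=24 v=9: → [18,27); WM=21; [9,18) fires=2
i=7 t=25 v=9: → [18,27); WM=22
i=8 t=13 v=9: DROP (t<22-2); WM=22
i=9 t=25 v=9: → [18,27); WM=22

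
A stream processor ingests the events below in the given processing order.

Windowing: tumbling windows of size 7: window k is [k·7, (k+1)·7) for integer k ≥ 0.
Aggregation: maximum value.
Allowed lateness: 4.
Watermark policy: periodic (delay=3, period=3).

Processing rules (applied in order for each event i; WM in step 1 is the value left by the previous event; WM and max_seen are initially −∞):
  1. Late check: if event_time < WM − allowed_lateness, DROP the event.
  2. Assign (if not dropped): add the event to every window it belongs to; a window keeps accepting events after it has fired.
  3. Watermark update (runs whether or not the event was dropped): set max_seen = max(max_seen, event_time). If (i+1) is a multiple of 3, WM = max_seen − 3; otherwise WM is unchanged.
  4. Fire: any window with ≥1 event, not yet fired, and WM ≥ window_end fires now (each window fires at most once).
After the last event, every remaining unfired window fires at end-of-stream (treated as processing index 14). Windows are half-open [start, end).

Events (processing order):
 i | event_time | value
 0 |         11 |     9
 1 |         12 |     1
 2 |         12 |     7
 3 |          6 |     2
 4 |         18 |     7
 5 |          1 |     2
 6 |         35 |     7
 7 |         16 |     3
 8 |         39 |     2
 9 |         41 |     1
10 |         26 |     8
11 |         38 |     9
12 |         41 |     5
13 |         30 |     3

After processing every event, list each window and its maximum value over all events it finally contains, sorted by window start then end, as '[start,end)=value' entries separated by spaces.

[0,7)=2 [7,14)=9 [14,21)=7 [35,42)=9

i=0 t=11 v=9: → [7,14); WM=−∞
i=1 t=12 v=1: → [7,14); WM=−∞
i=2 t=12 v=7: → [7,14); WM=9
i=3 t=6 v=2: → [0,7); WM=9; [0,7) fires=2
i=4 t=18 v=7: → [14,21); WM=9
i=5 t=1 v=2: DROP (t<9-4); WM=15; [7,14) fires=9
i=6 t=35 v=7: → [35,42); WM=15
i=7 t=16 v=3: → [14,21); WM=15
i=8 t=39 v=2: → [35,42); WM=36; [14,21) fires=7
i=9 t=41 v=1: → [35,42); WM=36
i=10 t=26 v=8: DROP (t<36-4); WM=36
i=11 t=38 v=9: → [35,42); WM=38
i=12 t=41 v=5: → [35,42); WM=38
i=13 t=30 v=3: DROP (t<38-4); WM=38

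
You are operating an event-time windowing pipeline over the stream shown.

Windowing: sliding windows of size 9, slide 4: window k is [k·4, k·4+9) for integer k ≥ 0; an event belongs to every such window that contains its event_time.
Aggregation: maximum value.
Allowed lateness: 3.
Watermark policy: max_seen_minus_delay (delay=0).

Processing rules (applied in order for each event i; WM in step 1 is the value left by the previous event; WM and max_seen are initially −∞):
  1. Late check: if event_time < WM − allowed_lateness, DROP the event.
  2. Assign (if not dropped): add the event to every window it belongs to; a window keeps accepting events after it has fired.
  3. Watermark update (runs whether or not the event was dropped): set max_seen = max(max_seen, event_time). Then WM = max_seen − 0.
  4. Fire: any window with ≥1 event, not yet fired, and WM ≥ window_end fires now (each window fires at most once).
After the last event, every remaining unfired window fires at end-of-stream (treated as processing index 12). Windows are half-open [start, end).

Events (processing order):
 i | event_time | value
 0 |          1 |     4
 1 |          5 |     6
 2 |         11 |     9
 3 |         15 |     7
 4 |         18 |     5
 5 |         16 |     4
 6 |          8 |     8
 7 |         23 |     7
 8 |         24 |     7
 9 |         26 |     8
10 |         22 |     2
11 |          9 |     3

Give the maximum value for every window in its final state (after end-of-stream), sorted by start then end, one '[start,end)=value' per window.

[0,9)=6 [4,13)=9 [8,17)=9 [12,21)=7 [16,25)=7 [20,29)=8 [24,33)=8

i=0 t=1 v=4: → [0,9); WM=1
i=1 t=5 v=6: → [4,13),[0,9); WM=5
i=2 t=11 v=9: → [8,17),[4,13); WM=11; [0,9) fires=6
i=3 t=15 v=7: → [12,21),[8,17); WM=15; [4,13) fires=9
i=4 t=18 v=5: → [16,25),[12,21); WM=18; [8,17) fires=9
i=5 t=16 v=4: → [16,25),[12,21),[8,17); WM=18
i=6 t=8 v=8: DROP (t<18-3); WM=18
i=7 t=23 v=7: → [20,29),[16,25); WM=23; [12,21) fires=7
i=8 t=24 v=7: → [24,33),[20,29),[16,25); WM=24
i=9 t=26 v=8: → [24,33),[20,29); WM=26; [16,25) fires=7
i=10 t=22 v=2: DROP (t<26-3); WM=26
i=11 t=9 v=3: DROP (t<26-3); WM=26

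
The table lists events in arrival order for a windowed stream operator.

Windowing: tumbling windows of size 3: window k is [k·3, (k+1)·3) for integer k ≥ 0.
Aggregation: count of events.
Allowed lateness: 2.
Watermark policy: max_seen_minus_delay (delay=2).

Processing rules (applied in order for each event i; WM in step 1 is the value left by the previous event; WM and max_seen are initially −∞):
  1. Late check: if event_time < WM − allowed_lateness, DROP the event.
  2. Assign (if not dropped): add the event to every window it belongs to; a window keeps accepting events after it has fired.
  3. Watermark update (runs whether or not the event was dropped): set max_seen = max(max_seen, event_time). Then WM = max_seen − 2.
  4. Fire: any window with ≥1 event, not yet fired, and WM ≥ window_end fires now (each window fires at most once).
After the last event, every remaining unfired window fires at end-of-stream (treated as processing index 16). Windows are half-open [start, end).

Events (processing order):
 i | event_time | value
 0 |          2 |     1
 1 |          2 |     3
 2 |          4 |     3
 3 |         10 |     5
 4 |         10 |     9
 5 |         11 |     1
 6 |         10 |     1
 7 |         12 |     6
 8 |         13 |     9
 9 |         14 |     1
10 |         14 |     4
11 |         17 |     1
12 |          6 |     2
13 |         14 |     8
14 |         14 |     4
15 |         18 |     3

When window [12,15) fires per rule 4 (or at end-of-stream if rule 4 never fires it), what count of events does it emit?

4

i=0 t=2 v=1: → [0,3); WM=0
i=1 t=2 v=3: → [0,3); WM=0
i=2 t=4 v=3: → [3,6); WM=2
i=3 t=10 v=5: → [9,12); WM=8; [0,3) fires=2 [3,6) fires=1
i=4 t=10 v=9: → [9,12); WM=8
i=5 t=11 v=1: → [9,12); WM=9
i=6 t=10 v=1: → [9,12); WM=9
i=7 t=12 v=6: → [12,15); WM=10
i=8 t=13 v=9: → [12,15); WM=11
i=9 t=14 v=1: → [12,15); WM=12; [9,12) fires=4
i=10 t=14 v=4: → [12,15); WM=12
i=11 t=17 v=1: → [15,18); WM=15; [12,15) fires=4
i=12 t=6 v=2: DROP (t<15-2); WM=15
i=13 t=14 v=8: → [12,15); WM=15
i=14 t=14 v=4: → [12,15); WM=15
i=15 t=18 v=3: → [18,21); WM=16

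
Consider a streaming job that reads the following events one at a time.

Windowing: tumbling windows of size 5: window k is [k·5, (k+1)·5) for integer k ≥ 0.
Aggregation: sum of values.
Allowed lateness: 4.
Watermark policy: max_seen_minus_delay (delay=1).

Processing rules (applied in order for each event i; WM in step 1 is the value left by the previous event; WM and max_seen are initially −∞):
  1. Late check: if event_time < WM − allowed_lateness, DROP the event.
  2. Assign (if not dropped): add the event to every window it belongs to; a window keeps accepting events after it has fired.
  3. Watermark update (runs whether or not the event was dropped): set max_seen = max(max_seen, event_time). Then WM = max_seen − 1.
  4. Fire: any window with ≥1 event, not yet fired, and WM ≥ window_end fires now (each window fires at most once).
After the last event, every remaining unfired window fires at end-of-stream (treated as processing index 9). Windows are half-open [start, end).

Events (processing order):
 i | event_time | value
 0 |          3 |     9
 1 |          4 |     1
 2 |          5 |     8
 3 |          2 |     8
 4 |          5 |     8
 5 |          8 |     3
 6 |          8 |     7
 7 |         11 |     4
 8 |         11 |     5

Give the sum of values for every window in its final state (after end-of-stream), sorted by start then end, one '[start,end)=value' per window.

[0,5)=18 [5,10)=26 [10,15)=9

i=0 t=3 v=9: → [0,5); WM=2
i=1 t=4 v=1: → [0,5); WM=3
i=2 t=5 v=8: → [5,10); WM=4
i=3 t=2 v=8: → [0,5); WM=4
i=4 t=5 v=8: → [5,10); WM=4
i=5 t=8 v=3: → [5,10); WM=7; [0,5) fires=18
i=6 t=8 v=7: → [5,10); WM=7
i=7 t=11 v=4: → [10,15); WM=10; [5,10) fires=26
i=8 t=11 v=5: → [10,15); WM=10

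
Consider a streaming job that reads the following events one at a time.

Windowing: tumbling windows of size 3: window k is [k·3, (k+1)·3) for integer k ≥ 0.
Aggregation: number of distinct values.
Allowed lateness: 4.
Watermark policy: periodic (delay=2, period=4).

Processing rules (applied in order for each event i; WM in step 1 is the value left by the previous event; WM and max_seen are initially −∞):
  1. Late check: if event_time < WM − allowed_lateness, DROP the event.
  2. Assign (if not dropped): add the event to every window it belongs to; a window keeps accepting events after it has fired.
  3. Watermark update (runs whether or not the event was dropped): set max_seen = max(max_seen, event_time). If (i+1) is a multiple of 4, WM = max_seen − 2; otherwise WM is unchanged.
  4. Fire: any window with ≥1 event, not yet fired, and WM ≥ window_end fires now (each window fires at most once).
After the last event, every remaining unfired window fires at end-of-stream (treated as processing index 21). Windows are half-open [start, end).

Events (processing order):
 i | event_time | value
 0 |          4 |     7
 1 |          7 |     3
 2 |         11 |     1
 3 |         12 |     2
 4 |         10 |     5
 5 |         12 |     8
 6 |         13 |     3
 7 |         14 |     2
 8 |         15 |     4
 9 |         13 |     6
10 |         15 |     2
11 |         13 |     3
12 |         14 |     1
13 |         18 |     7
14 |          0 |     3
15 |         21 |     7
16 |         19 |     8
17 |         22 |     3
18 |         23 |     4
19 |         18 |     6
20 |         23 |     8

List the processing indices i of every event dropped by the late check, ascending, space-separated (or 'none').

14

i=0 t=4 v=7: → [3,6); WM=−∞
i=1 t=7 v=3: → [6,9); WM=−∞
i=2 t=11 v=1: → [9,12); WM=−∞
i=3 t=12 v=2: → [12,15); WM=10; [3,6) fires=1 [6,9) fires=1
i=4 t=10 v=5: → [9,12); WM=10
i=5 t=12 v=8: → [12,15); WM=10
i=6 t=13 v=3: → [12,15); WM=10
i=7 t=14 v=2: → [12,15); WM=12; [9,12) fires=2
i=8 t=15 v=4: → [15,18); WM=12
i=9 t=13 v=6: → [12,15); WM=12
i=10 t=15 v=2: → [15,18); WM=12
i=11 t=13 v=3: → [12,15); WM=13
i=12 t=14 v=1: → [12,15); WM=13
i=13 t=18 v=7: → [18,21); WM=13
i=14 t=0 v=3: DROP (t<13-4); WM=13
i=15 t=21 v=7: → [21,24); WM=19; [12,15) fires=5 [15,18) fires=2
i=16 t=19 v=8: → [18,21); WM=19
i=17 t=22 v=3: → [21,24); WM=19
i=18 t=23 v=4: → [21,24); WM=19
i=19 t=18 v=6: → [18,21); WM=21; [18,21) fires=3
i=20 t=23 v=8: → [21,24); WM=21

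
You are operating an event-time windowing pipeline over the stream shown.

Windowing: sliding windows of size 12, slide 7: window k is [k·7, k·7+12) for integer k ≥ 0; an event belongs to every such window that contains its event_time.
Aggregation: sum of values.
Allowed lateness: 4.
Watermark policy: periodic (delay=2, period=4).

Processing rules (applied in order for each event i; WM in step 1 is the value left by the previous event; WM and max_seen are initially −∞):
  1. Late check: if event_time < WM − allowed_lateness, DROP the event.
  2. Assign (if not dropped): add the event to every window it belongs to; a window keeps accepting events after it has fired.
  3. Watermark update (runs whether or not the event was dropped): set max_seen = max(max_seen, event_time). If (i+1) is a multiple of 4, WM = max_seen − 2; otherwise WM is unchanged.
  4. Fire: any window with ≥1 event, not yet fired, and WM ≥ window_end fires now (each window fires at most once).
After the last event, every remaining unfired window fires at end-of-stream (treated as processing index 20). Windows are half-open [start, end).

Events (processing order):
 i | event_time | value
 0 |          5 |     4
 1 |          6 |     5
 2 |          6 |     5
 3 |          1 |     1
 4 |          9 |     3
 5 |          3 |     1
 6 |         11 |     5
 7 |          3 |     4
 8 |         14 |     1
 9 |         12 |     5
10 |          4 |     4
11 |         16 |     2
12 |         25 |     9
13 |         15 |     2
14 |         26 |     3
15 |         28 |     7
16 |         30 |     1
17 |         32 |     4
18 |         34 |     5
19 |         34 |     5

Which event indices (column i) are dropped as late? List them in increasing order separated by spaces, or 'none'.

i=0 t=5 v=4: → [0,12); WM=−∞
i=1 t=6 v=5: → [0,12); WM=−∞
i=2 t=6 v=5: → [0,12); WM=−∞
i=3 t=1 v=1: → [0,12); WM=4
i=4 t=9 v=3: → [7,19),[0,12); WM=4
i=5 t=3 v=1: → [0,12); WM=4
i=6 t=11 v=5: → [7,19),[0,12); WM=4
i=7 t=3 v=4: → [0,12); WM=9
i=8 t=14 v=1: → [14,26),[7,19); WM=9
i=9 t=12 v=5: → [7,19); WM=9
i=10 t=4 v=4: DROP (t<9-4); WM=9
i=11 t=16 v=2: → [14,26),[7,19); WM=14; [0,12) fires=28
i=12 t=25 v=9: → [21,33),[14,26); WM=14
i=13 t=15 v=2: → [14,26),[7,19); WM=14
i=14 t=26 v=3: → [21,33); WM=14
i=15 t=28 v=7: → [28,40),[21,33); WM=26; [7,19) fires=18 [14,26) fires=14
i=16 t=30 v=1: → [28,40),[21,33); WM=26
i=17 t=32 v=4: → [28,40),[21,33); WM=26
i=18 t=34 v=5: → [28,40); WM=26
i=19 t=34 v=5: → [28,40); WM=32

10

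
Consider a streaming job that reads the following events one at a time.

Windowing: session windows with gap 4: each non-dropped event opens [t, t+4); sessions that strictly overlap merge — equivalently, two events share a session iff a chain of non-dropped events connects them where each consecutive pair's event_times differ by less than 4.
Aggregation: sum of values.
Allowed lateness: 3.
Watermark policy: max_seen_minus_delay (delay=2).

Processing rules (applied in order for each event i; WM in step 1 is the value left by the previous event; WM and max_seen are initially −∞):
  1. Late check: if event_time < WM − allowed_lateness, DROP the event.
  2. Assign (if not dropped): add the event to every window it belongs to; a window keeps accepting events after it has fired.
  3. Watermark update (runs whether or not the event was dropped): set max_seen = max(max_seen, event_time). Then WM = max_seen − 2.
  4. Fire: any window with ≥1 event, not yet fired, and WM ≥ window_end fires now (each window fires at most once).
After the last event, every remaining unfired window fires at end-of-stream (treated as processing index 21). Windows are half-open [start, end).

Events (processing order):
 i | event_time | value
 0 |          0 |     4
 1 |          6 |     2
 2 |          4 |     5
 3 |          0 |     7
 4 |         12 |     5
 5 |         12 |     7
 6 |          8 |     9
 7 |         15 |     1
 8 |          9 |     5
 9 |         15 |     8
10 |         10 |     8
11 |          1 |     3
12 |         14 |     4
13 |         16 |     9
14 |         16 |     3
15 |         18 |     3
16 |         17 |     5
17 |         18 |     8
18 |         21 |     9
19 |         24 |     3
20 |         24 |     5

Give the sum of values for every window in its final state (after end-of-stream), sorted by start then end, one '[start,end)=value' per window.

[0,4)=4 [4,28)=94

i=0 t=0 v=4: → [0,4); WM=-2
i=1 t=6 v=2: → [6,10); WM=4
i=2 t=4 v=5: → [4,10); WM=4
i=3 t=0 v=7: DROP (t<4-3); WM=4
i=4 t=12 v=5: → [12,16); WM=10
i=5 t=12 v=7: → [12,16); WM=10
i=6 t=8 v=9: → [4,12); WM=10
i=7 t=15 v=1: → [12,19); WM=13
i=8 t=9 v=5: DROP (t<13-3); WM=13
i=9 t=15 v=8: → [12,19); WM=13
i=10 t=10 v=8: → [4,19); WM=13
i=11 t=1 v=3: DROP (t<13-3); WM=13
i=12 t=14 v=4: → [4,19); WM=13
i=13 t=16 v=9: → [4,20); WM=14
i=14 t=16 v=3: → [4,20); WM=14
i=15 t=18 v=3: → [4,22); WM=16
i=16 t=17 v=5: → [4,22); WM=16
i=17 t=18 v=8: → [4,22); WM=16
i=18 t=21 v=9: → [4,25); WM=19
i=19 t=24 v=3: → [4,28); WM=22
i=20 t=24 v=5: → [4,28); WM=22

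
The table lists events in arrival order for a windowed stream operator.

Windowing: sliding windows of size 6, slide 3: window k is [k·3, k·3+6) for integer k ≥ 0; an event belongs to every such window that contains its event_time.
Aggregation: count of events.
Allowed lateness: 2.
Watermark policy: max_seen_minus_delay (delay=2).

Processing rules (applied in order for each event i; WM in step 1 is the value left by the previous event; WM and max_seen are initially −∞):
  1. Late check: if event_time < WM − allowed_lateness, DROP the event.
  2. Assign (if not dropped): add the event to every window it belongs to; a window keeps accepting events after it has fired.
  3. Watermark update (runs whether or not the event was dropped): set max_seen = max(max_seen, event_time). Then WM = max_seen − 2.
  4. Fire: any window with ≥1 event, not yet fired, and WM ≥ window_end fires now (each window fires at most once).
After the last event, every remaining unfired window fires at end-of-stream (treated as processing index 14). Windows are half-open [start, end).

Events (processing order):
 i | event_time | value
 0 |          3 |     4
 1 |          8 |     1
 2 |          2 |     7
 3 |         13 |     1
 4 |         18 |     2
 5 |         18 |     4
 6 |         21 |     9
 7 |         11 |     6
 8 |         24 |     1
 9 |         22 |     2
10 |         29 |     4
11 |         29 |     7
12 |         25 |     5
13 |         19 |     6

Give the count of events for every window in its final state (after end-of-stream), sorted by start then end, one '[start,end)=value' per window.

[0,6)=1 [3,9)=2 [6,12)=1 [9,15)=1 [12,18)=1 [15,21)=2 [18,24)=4 [21,27)=4 [24,30)=4 [27,33)=2

i=0 t=3 v=4: → [3,9),[0,6); WM=1
i=1 t=8 v=1: → [6,12),[3,9); WM=6; [0,6) fires=1
i=2 t=2 v=7: DROP (t<6-2); WM=6
i=3 t=13 v=1: → [12,18),[9,15); WM=11; [3,9) fires=2
i=4 t=18 v=2: → [18,24),[15,21); WM=16; [6,12) fires=1 [9,15) fires=1
i=5 t=18 v=4: → [18,24),[15,21); WM=16
i=6 t=21 v=9: → [21,27),[18,24); WM=19; [12,18) fires=1
i=7 t=11 v=6: DROP (t<19-2); WM=19
i=8 t=24 v=1: → [24,30),[21,27); WM=22; [15,21) fires=2
i=9 t=22 v=2: → [21,27),[18,24); WM=22
i=10 t=29 v=4: → [27,33),[24,30); WM=27; [18,24) fires=4 [21,27) fires=3
i=11 t=29 v=7: → [27,33),[24,30); WM=27
i=12 t=25 v=5: → [24,30),[21,27); WM=27
i=13 t=19 v=6: DROP (t<27-2); WM=27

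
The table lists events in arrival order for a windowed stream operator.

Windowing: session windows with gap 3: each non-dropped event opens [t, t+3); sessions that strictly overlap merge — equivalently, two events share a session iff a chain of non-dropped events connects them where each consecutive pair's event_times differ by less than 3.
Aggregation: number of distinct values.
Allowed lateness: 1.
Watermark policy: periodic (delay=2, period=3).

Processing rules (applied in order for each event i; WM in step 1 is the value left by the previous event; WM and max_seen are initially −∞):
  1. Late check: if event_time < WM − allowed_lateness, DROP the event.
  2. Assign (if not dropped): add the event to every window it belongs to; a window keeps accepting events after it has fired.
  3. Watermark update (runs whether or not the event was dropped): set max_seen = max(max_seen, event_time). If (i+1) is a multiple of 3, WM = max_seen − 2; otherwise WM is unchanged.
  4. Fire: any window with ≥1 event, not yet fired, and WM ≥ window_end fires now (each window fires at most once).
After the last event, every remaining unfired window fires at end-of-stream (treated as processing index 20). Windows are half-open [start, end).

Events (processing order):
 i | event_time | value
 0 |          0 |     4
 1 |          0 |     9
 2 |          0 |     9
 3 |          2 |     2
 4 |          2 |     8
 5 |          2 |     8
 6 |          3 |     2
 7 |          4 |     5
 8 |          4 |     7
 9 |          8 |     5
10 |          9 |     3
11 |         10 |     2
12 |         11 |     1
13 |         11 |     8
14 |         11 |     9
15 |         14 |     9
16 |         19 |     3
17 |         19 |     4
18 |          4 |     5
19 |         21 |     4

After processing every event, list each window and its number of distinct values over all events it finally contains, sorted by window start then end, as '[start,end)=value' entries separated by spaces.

[0,7)=6 [8,14)=6 [14,17)=1 [19,24)=2

i=0 t=0 v=4: → [0,3); WM=−∞
i=1 t=0 v=9: → [0,3); WM=−∞
i=2 t=0 v=9: → [0,3); WM=-2
i=3 t=2 v=2: → [0,5); WM=-2
i=4 t=2 v=8: → [0,5); WM=-2
i=5 t=2 v=8: → [0,5); WM=0
i=6 t=3 v=2: → [0,6); WM=0
i=7 t=4 v=5: → [0,7); WM=0
i=8 t=4 v=7: → [0,7); WM=2
i=9 t=8 v=5: → [8,11); WM=2
i=10 t=9 v=3: → [8,12); WM=2
i=11 t=10 v=2: → [8,13); WM=8
i=12 t=11 v=1: → [8,14); WM=8
i=13 t=11 v=8: → [8,14); WM=8
i=14 t=11 v=9: → [8,14); WM=9
i=15 t=14 v=9: → [14,17); WM=9
i=16 t=19 v=3: → [19,22); WM=9
i=17 t=19 v=4: → [19,22); WM=17
i=18 t=4 v=5: DROP (t<17-1); WM=17
i=19 t=21 v=4: → [19,24); WM=17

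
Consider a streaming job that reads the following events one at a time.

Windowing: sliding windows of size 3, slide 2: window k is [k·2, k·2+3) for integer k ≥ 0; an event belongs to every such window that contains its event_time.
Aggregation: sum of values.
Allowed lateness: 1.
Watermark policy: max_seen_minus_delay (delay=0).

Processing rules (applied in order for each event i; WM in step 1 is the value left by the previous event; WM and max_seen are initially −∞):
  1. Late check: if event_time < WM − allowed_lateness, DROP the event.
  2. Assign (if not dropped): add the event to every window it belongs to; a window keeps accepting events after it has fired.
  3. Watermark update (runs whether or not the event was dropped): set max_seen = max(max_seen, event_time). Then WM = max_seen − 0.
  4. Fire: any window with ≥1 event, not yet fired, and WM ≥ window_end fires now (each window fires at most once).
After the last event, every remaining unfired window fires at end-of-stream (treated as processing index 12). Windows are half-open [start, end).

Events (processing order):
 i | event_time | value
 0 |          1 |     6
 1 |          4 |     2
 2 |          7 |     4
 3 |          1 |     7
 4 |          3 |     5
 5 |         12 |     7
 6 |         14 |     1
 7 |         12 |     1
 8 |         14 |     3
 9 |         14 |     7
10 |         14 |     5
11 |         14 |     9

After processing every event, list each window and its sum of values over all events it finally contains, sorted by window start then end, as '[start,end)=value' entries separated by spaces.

[0,3)=6 [2,5)=2 [4,7)=2 [6,9)=4 [10,13)=7 [12,15)=32 [14,17)=25

i=0 t=1 v=6: → [0,3); WM=1
i=1 t=4 v=2: → [4,7),[2,5); WM=4; [0,3) fires=6
i=2 t=7 v=4: → [6,9); WM=7; [2,5) fires=2 [4,7) fires=2
i=3 t=1 v=7: DROP (t<7-1); WM=7
i=4 t=3 v=5: DROP (t<7-1); WM=7
i=5 t=12 v=7: → [12,15),[10,13); WM=12; [6,9) fires=4
i=6 t=14 v=1: → [14,17),[12,15); WM=14; [10,13) fires=7
i=7 t=12 v=1: DROP (t<14-1); WM=14
i=8 t=14 v=3: → [14,17),[12,15); WM=14
i=9 t=14 v=7: → [14,17),[12,15); WM=14
i=10 t=14 v=5: → [14,17),[12,15); WM=14
i=11 t=14 v=9: → [14,17),[12,15); WM=14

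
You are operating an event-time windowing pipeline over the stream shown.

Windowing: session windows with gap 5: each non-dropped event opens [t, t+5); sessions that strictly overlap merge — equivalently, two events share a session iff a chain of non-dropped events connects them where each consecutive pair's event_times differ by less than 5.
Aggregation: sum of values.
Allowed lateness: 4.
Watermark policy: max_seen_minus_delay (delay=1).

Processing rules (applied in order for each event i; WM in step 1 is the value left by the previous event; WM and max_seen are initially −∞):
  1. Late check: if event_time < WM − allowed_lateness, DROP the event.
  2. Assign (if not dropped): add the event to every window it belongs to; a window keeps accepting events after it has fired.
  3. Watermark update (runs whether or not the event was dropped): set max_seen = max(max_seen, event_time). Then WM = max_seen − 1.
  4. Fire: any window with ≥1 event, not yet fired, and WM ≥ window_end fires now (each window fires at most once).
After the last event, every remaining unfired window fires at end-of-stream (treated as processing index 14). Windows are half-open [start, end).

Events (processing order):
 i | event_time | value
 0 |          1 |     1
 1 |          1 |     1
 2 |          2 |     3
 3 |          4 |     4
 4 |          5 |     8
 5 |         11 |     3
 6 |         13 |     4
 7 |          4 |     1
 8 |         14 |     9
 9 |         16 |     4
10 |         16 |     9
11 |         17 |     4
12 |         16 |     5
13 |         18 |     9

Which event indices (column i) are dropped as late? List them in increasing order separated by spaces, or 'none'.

7

i=0 t=1 v=1: → [1,6); WM=0
i=1 t=1 v=1: → [1,6); WM=0
i=2 t=2 v=3: → [1,7); WM=1
i=3 t=4 v=4: → [1,9); WM=3
i=4 t=5 v=8: → [1,10); WM=4
i=5 t=11 v=3: → [11,16); WM=10
i=6 t=13 v=4: → [11,18); WM=12
i=7 t=4 v=1: DROP (t<12-4); WM=12
i=8 t=14 v=9: → [11,19); WM=13
i=9 t=16 v=4: → [11,21); WM=15
i=10 t=16 v=9: → [11,21); WM=15
i=11 t=17 v=4: → [11,22); WM=16
i=12 t=16 v=5: → [11,22); WM=16
i=13 t=18 v=9: → [11,23); WM=17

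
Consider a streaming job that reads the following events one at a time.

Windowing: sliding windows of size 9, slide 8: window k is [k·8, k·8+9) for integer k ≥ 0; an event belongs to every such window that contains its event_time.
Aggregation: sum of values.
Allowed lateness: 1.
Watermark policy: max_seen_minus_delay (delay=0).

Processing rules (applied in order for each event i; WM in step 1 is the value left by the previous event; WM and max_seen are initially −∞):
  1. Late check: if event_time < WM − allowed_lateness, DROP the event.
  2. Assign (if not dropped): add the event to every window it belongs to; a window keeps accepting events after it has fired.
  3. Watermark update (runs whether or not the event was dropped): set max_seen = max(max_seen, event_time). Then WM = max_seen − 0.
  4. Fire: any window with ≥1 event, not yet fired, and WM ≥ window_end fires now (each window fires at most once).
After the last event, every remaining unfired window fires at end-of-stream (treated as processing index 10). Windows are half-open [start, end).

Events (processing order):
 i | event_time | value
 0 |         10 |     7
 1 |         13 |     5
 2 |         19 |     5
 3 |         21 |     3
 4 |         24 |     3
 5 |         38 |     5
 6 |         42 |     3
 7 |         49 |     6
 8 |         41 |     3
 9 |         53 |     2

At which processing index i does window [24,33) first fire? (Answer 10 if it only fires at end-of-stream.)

5

i=0 t=10 v=7: → [8,17); WM=10
i=1 t=13 v=5: → [8,17); WM=13
i=2 t=19 v=5: → [16,25); WM=19; [8,17) fires=12
i=3 t=21 v=3: → [16,25); WM=21
i=4 t=24 v=3: → [24,33),[16,25); WM=24
i=5 t=38 v=5: → [32,41); WM=38; [16,25) fires=11 [24,33) fires=3
i=6 t=42 v=3: → [40,49); WM=42; [32,41) fires=5
i=7 t=49 v=6: → [48,57); WM=49; [40,49) fires=3
i=8 t=41 v=3: DROP (t<49-1); WM=49
i=9 t=53 v=2: → [48,57); WM=53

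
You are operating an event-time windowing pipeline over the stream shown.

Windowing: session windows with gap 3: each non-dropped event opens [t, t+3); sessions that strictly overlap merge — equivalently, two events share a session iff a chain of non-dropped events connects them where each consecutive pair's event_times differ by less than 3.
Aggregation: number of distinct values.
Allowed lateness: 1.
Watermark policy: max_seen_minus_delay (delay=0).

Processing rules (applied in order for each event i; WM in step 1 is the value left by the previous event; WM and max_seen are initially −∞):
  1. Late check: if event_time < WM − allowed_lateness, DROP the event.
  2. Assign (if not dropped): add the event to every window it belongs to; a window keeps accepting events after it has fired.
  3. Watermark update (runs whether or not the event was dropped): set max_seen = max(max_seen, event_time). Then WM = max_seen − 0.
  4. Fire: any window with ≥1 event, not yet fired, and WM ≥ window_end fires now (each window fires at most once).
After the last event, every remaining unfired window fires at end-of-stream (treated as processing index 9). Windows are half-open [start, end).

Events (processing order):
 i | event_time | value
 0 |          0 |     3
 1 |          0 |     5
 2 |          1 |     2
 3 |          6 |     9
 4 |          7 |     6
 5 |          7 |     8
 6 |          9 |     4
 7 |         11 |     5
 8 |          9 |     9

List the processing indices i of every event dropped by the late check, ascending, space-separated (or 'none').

i=0 t=0 v=3: → [0,3); WM=0
i=1 t=0 v=5: → [0,3); WM=0
i=2 t=1 v=2: → [0,4); WM=1
i=3 t=6 v=9: → [6,9); WM=6
i=4 t=7 v=6: → [6,10); WM=7
i=5 t=7 v=8: → [6,10); WM=7
i=6 t=9 v=4: → [6,12); WM=9
i=7 t=11 v=5: → [6,14); WM=11
i=8 t=9 v=9: DROP (t<11-1); WM=11

8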